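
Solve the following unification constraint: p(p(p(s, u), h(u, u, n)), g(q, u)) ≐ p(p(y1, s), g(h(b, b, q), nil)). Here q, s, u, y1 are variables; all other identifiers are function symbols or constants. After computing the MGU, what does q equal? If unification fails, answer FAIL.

FAIL

Decompose p/2: p(p(s, u), h(u, u, n)) ≐ p(y1, s),  g(q, u) ≐ g(h(b, b, q), nil).
Decompose p/2: p(s, u) ≐ y1,  h(u, u, n) ≐ s.
Bind y1 := p(s, u); no other remaining equation mentions y1.
Bind s := h(u, u, n); no other remaining equation mentions s. Substituting into the earlier binding gives y1 := p(h(u, u, n), u).
Decompose g/2: q ≐ h(b, b, q),  u ≐ nil.
Occurs check fails: q occurs in h(b, b, q); the equation q ≐ h(b, b, q) has no finite solution.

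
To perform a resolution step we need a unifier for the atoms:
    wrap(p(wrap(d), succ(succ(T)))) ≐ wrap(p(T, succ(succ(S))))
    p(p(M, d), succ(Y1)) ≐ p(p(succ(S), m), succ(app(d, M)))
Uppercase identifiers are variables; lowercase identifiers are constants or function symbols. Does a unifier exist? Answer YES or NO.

Decompose wrap/1: p(wrap(d), succ(succ(T))) ≐ p(T, succ(succ(S))).
Decompose p/2: wrap(d) ≐ T,  succ(succ(T)) ≐ succ(succ(S)).
Bind T := wrap(d); substituting into the one remaining equation that mentions T gives: succ(succ(wrap(d))) ≐ succ(succ(S)).
Decompose succ/1: succ(wrap(d)) ≐ succ(S).
Decompose succ/1: wrap(d) ≐ S.
Bind S := wrap(d); substituting into the remaining equation gives: p(p(M, d), succ(Y1)) ≐ p(p(succ(wrap(d)), m), succ(app(d, M))).
Decompose p/2: p(M, d) ≐ p(succ(wrap(d)), m),  succ(Y1) ≐ succ(app(d, M)).
Decompose p/2: M ≐ succ(wrap(d)),  d ≐ m.
Bind M := succ(wrap(d)); substituting into the one remaining equation that mentions M gives: succ(Y1) ≐ succ(app(d, succ(wrap(d)))).
Clash: constants d and m differ; no unifier exists.

NO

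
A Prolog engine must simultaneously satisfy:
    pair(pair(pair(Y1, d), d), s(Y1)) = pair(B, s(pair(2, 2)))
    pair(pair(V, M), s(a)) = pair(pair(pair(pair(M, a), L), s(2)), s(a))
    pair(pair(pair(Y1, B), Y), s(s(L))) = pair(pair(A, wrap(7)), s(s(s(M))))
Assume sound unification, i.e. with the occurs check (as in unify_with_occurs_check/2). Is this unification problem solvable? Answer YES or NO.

Decompose pair/2: pair(pair(Y1, d), d) = B,  s(Y1) = s(pair(2, 2)).
Bind B := pair(pair(Y1, d), d); substituting into the one remaining equation that mentions B gives: pair(pair(pair(Y1, pair(pair(Y1, d), d)), Y), s(s(L))) = pair(pair(A, wrap(7)), s(s(s(M)))).
Decompose s/1: Y1 = pair(2, 2).
Bind Y1 := pair(2, 2); substituting into the one remaining equation that mentions Y1 gives: pair(pair(pair(pair(2, 2), pair(pair(pair(2, 2), d), d)), Y), s(s(L))) = pair(pair(A, wrap(7)), s(s(s(M)))). Substituting into the earlier binding gives B := pair(pair(pair(2, 2), d), d).
Decompose pair/2: pair(V, M) = pair(pair(pair(M, a), L), s(2)),  s(a) = s(a).
Decompose pair/2: V = pair(pair(M, a), L),  M = s(2).
Bind V := pair(pair(M, a), L); no other remaining equation mentions V.
Bind M := s(2); substituting into the one remaining equation that mentions M gives: pair(pair(pair(pair(2, 2), pair(pair(pair(2, 2), d), d)), Y), s(s(L))) = pair(pair(A, wrap(7)), s(s(s(s(2))))). Substituting into the earlier binding gives V := pair(pair(s(2), a), L).
Delete trivial equation s(a) = s(a).
Decompose pair/2: pair(pair(pair(2, 2), pair(pair(pair(2, 2), d), d)), Y) = pair(A, wrap(7)),  s(s(L)) = s(s(s(s(2)))).
Decompose pair/2: pair(pair(2, 2), pair(pair(pair(2, 2), d), d)) = A,  Y = wrap(7).
Bind A := pair(pair(2, 2), pair(pair(pair(2, 2), d), d)); no other remaining equation mentions A.
Bind Y := wrap(7); no other remaining equation mentions Y.
Decompose s/1: s(L) = s(s(s(2))).
Decompose s/1: L = s(s(2)).
Bind L := s(s(2)). Substituting into the earlier binding gives V := pair(pair(s(2), a), s(s(2))).
No equations remain and no clash or occurs-check failure arose, so a unifier exists.

YES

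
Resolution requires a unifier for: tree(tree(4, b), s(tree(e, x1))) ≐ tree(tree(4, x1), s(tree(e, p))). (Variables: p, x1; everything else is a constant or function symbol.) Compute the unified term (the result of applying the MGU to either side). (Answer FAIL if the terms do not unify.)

Decompose tree/2: tree(4, b) ≐ tree(4, x1),  s(tree(e, x1)) ≐ s(tree(e, p)).
Decompose tree/2: 4 ≐ 4,  b ≐ x1.
Delete trivial equation 4 ≐ 4.
Bind x1 := b; substituting into the remaining equation gives: s(tree(e, b)) ≐ s(tree(e, p)).
Decompose s/1: tree(e, b) ≐ tree(e, p).
Decompose tree/2: e ≐ e,  b ≐ p.
Delete trivial equation e ≐ e.
Bind p := b.
Applying the MGU to either side gives tree(tree(4, b), s(tree(e, b))).

tree(tree(4, b), s(tree(e, b)))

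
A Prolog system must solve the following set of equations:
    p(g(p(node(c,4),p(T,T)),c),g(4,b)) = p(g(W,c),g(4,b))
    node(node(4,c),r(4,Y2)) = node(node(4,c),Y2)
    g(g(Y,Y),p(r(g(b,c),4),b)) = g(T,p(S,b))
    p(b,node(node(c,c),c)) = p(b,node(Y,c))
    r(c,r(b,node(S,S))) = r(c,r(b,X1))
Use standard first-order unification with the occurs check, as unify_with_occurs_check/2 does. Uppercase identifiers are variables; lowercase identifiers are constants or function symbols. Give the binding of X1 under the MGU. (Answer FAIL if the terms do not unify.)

Decompose p/2: g(p(node(c,4),p(T,T)),c) = g(W,c),  g(4,b) = g(4,b).
Decompose g/2: p(node(c,4),p(T,T)) = W,  c = c.
Bind W := p(node(c,4),p(T,T)); no other remaining equation mentions W.
Delete trivial equation c = c.
Delete trivial equation g(4,b) = g(4,b).
Decompose node/2: node(4,c) = node(4,c),  r(4,Y2) = Y2.
Delete trivial equation node(4,c) = node(4,c).
Occurs check fails: Y2 occurs in r(4,Y2); the equation Y2 = r(4,Y2) has no finite solution.

FAIL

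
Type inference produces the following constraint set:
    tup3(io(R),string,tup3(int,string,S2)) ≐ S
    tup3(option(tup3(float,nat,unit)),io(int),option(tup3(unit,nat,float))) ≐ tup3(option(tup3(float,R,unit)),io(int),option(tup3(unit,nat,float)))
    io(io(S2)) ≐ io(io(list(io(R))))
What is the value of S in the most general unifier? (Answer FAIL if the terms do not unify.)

tup3(io(nat),string,tup3(int,string,list(io(nat))))

Bind S := tup3(io(R),string,tup3(int,string,S2)); no other remaining equation mentions S.
Decompose tup3/3: option(tup3(float,nat,unit)) ≐ option(tup3(float,R,unit)),  io(int) ≐ io(int),  option(tup3(unit,nat,float)) ≐ option(tup3(unit,nat,float)).
Decompose option/1: tup3(float,nat,unit) ≐ tup3(float,R,unit).
Decompose tup3/3: float ≐ float,  nat ≐ R,  unit ≐ unit.
Delete trivial equation float ≐ float.
Bind R := nat; substituting into the one remaining equation that mentions R gives: io(io(S2)) ≐ io(io(list(io(nat)))). Substituting into the earlier binding gives S := tup3(io(nat),string,tup3(int,string,S2)).
Delete trivial equation unit ≐ unit.
Delete trivial equation io(int) ≐ io(int).
Delete trivial equation option(tup3(unit,nat,float)) ≐ option(tup3(unit,nat,float)).
Decompose io/1: io(S2) ≐ io(list(io(nat))).
Decompose io/1: S2 ≐ list(io(nat)).
Bind S2 := list(io(nat)). Substituting into the earlier binding gives S := tup3(io(nat),string,tup3(int,string,list(io(nat)))).
MGU = { S := tup3(io(nat),string,tup3(int,string,list(io(nat)))), R := nat, S2 := list(io(nat)) }, so S := tup3(io(nat),string,tup3(int,string,list(io(nat)))).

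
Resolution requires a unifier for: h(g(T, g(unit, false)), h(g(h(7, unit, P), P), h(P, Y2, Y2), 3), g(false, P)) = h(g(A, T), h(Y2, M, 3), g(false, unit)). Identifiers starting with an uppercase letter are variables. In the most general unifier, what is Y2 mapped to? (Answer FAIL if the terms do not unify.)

Decompose h/3: g(T, g(unit, false)) = g(A, T),  h(g(h(7, unit, P), P), h(P, Y2, Y2), 3) = h(Y2, M, 3),  g(false, P) = g(false, unit).
Decompose g/2: T = A,  g(unit, false) = T.
Bind T := A; substituting into the one remaining equation that mentions T gives: g(unit, false) = A.
Bind A := g(unit, false); no other remaining equation mentions A. Substituting into the earlier binding gives T := g(unit, false).
Decompose h/3: g(h(7, unit, P), P) = Y2,  h(P, Y2, Y2) = M,  3 = 3.
Bind Y2 := g(h(7, unit, P), P); substituting into the one remaining equation that mentions Y2 gives: h(P, g(h(7, unit, P), P), g(h(7, unit, P), P)) = M.
Bind M := h(P, g(h(7, unit, P), P), g(h(7, unit, P), P)); no other remaining equation mentions M.
Delete trivial equation 3 = 3.
Decompose g/2: false = false,  P = unit.
Delete trivial equation false = false.
Bind P := unit. Substituting into the earlier bindings gives Y2 := g(h(7, unit, unit), unit), M := h(unit, g(h(7, unit, unit), unit), g(h(7, unit, unit), unit)).
MGU = { T := g(unit, false), A := g(unit, false), Y2 := g(h(7, unit, unit), unit), M := h(unit, g(h(7, unit, unit), unit), g(h(7, unit, unit), unit)), P := unit }, so Y2 := g(h(7, unit, unit), unit).

g(h(7, unit, unit), unit)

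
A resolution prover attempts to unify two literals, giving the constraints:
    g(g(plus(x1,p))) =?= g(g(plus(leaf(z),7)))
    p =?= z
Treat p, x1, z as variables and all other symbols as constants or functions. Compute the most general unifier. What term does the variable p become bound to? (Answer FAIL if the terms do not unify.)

Decompose g/1: g(plus(x1,p)) =?= g(plus(leaf(z),7)).
Decompose g/1: plus(x1,p) =?= plus(leaf(z),7).
Decompose plus/2: x1 =?= leaf(z),  p =?= 7.
Bind x1 := leaf(z); no other remaining equation mentions x1.
Bind p := 7; substituting into the remaining equation gives: 7 =?= z.
Bind z := 7. Substituting into the earlier binding gives x1 := leaf(7).
MGU = { x1 := leaf(7), p := 7, z := 7 }, so p := 7.

7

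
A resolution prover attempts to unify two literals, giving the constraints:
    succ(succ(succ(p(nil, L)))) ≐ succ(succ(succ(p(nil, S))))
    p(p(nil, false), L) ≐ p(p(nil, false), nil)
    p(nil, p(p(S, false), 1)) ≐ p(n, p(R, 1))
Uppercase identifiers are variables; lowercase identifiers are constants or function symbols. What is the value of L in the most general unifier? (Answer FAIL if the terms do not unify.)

FAIL

Decompose succ/1: succ(succ(p(nil, L))) ≐ succ(succ(p(nil, S))).
Decompose succ/1: succ(p(nil, L)) ≐ succ(p(nil, S)).
Decompose succ/1: p(nil, L) ≐ p(nil, S).
Decompose p/2: nil ≐ nil,  L ≐ S.
Delete trivial equation nil ≐ nil.
Bind L := S; substituting into the one remaining equation that mentions L gives: p(p(nil, false), S) ≐ p(p(nil, false), nil).
Decompose p/2: p(nil, false) ≐ p(nil, false),  S ≐ nil.
Delete trivial equation p(nil, false) ≐ p(nil, false).
Bind S := nil; substituting into the remaining equation gives: p(nil, p(p(nil, false), 1)) ≐ p(n, p(R, 1)). Substituting into the earlier binding gives L := nil.
Decompose p/2: nil ≐ n,  p(p(nil, false), 1) ≐ p(R, 1).
Clash: constants nil and n differ; no unifier exists.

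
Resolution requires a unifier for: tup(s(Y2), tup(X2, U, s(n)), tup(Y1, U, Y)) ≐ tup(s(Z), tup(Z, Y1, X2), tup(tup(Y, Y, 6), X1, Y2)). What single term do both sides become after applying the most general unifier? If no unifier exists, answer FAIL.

tup(s(s(n)), tup(s(n), tup(s(n), s(n), 6), s(n)), tup(tup(s(n), s(n), 6), tup(s(n), s(n), 6), s(n)))

Decompose tup/3: s(Y2) ≐ s(Z),  tup(X2, U, s(n)) ≐ tup(Z, Y1, X2),  tup(Y1, U, Y) ≐ tup(tup(Y, Y, 6), X1, Y2).
Decompose s/1: Y2 ≐ Z.
Bind Y2 := Z; substituting into the one remaining equation that mentions Y2 gives: tup(Y1, U, Y) ≐ tup(tup(Y, Y, 6), X1, Z).
Decompose tup/3: X2 ≐ Z,  U ≐ Y1,  s(n) ≐ X2.
Bind X2 := Z; substituting into the one remaining equation that mentions X2 gives: s(n) ≐ Z.
Bind U := Y1; substituting into the one remaining equation that mentions U gives: tup(Y1, Y1, Y) ≐ tup(tup(Y, Y, 6), X1, Z).
Bind Z := s(n); substituting into the remaining equation gives: tup(Y1, Y1, Y) ≐ tup(tup(Y, Y, 6), X1, s(n)). Substituting into the earlier bindings gives Y2 := s(n), X2 := s(n).
Decompose tup/3: Y1 ≐ tup(Y, Y, 6),  Y1 ≐ X1,  Y ≐ s(n).
Bind Y1 := tup(Y, Y, 6); substituting into the one remaining equation that mentions Y1 gives: tup(Y, Y, 6) ≐ X1. Substituting into the earlier binding gives U := tup(Y, Y, 6).
Bind X1 := tup(Y, Y, 6); no other remaining equation mentions X1.
Bind Y := s(n). Substituting into the earlier bindings gives U := tup(s(n), s(n), 6), Y1 := tup(s(n), s(n), 6), X1 := tup(s(n), s(n), 6).
Applying the MGU to either side gives tup(s(s(n)), tup(s(n), tup(s(n), s(n), 6), s(n)), tup(tup(s(n), s(n), 6), tup(s(n), s(n), 6), s(n))).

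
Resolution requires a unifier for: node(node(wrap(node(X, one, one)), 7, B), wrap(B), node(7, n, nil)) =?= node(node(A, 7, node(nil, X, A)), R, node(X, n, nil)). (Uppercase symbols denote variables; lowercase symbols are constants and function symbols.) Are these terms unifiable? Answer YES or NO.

YES

Decompose node/3: node(wrap(node(X, one, one)), 7, B) =?= node(A, 7, node(nil, X, A)),  wrap(B) =?= R,  node(7, n, nil) =?= node(X, n, nil).
Decompose node/3: wrap(node(X, one, one)) =?= A,  7 =?= 7,  B =?= node(nil, X, A).
Bind A := wrap(node(X, one, one)); substituting into the one remaining equation that mentions A gives: B =?= node(nil, X, wrap(node(X, one, one))).
Delete trivial equation 7 =?= 7.
Bind B := node(nil, X, wrap(node(X, one, one))); substituting into the one remaining equation that mentions B gives: wrap(node(nil, X, wrap(node(X, one, one)))) =?= R.
Bind R := wrap(node(nil, X, wrap(node(X, one, one)))); no other remaining equation mentions R.
Decompose node/3: 7 =?= X,  n =?= n,  nil =?= nil.
Bind X := 7; no other remaining equation mentions X. Substituting into the earlier bindings gives A := wrap(node(7, one, one)), B := node(nil, 7, wrap(node(7, one, one))), R := wrap(node(nil, 7, wrap(node(7, one, one)))).
Delete trivial equation n =?= n.
Delete trivial equation nil =?= nil.
No equations remain and no clash or occurs-check failure arose, so a unifier exists.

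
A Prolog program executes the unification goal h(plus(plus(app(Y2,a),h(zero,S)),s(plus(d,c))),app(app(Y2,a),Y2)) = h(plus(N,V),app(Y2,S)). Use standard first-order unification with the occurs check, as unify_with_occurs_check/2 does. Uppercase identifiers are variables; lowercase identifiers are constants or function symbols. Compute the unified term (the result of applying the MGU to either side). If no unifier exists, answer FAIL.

FAIL

Decompose h/2: plus(plus(app(Y2,a),h(zero,S)),s(plus(d,c))) = plus(N,V),  app(app(Y2,a),Y2) = app(Y2,S).
Decompose plus/2: plus(app(Y2,a),h(zero,S)) = N,  s(plus(d,c)) = V.
Bind N := plus(app(Y2,a),h(zero,S)); no other remaining equation mentions N.
Bind V := s(plus(d,c)); no other remaining equation mentions V.
Decompose app/2: app(Y2,a) = Y2,  Y2 = S.
Occurs check fails: Y2 occurs in app(Y2,a); the equation Y2 = app(Y2,a) has no finite solution.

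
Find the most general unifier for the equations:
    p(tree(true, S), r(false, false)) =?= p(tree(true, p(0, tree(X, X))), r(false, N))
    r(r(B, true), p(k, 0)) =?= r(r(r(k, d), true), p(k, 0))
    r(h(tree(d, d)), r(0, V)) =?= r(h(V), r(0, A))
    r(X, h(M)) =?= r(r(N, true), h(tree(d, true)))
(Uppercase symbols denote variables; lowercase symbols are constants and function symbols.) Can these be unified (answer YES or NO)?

YES

Decompose p/2: tree(true, S) =?= tree(true, p(0, tree(X, X))),  r(false, false) =?= r(false, N).
Decompose tree/2: true =?= true,  S =?= p(0, tree(X, X)).
Delete trivial equation true =?= true.
Bind S := p(0, tree(X, X)); no other remaining equation mentions S.
Decompose r/2: false =?= false,  false =?= N.
Delete trivial equation false =?= false.
Bind N := false; substituting into the one remaining equation that mentions N gives: r(X, h(M)) =?= r(r(false, true), h(tree(d, true))).
Decompose r/2: r(B, true) =?= r(r(k, d), true),  p(k, 0) =?= p(k, 0).
Decompose r/2: B =?= r(k, d),  true =?= true.
Bind B := r(k, d); no other remaining equation mentions B.
Delete trivial equation true =?= true.
Delete trivial equation p(k, 0) =?= p(k, 0).
Decompose r/2: h(tree(d, d)) =?= h(V),  r(0, V) =?= r(0, A).
Decompose h/1: tree(d, d) =?= V.
Bind V := tree(d, d); substituting into the one remaining equation that mentions V gives: r(0, tree(d, d)) =?= r(0, A).
Decompose r/2: 0 =?= 0,  tree(d, d) =?= A.
Delete trivial equation 0 =?= 0.
Bind A := tree(d, d); no other remaining equation mentions A.
Decompose r/2: X =?= r(false, true),  h(M) =?= h(tree(d, true)).
Bind X := r(false, true); no other remaining equation mentions X. Substituting into the earlier binding gives S := p(0, tree(r(false, true), r(false, true))).
Decompose h/1: M =?= tree(d, true).
Bind M := tree(d, true).
No equations remain and no clash or occurs-check failure arose, so a unifier exists.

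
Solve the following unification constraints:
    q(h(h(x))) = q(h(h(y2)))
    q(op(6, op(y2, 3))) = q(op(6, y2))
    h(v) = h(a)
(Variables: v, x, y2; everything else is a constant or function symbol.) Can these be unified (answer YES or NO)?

NO

Decompose q/1: h(h(x)) = h(h(y2)).
Decompose h/1: h(x) = h(y2).
Decompose h/1: x = y2.
Bind x := y2; no other remaining equation mentions x.
Decompose q/1: op(6, op(y2, 3)) = op(6, y2).
Decompose op/2: 6 = 6,  op(y2, 3) = y2.
Delete trivial equation 6 = 6.
Occurs check fails: y2 occurs in op(y2, 3); the equation y2 = op(y2, 3) has no finite solution.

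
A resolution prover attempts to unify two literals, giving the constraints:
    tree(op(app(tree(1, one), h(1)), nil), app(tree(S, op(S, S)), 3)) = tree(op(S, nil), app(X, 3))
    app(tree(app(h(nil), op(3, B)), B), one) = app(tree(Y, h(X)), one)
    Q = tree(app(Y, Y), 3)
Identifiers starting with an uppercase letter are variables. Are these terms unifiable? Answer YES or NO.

Decompose tree/2: op(app(tree(1, one), h(1)), nil) = op(S, nil),  app(tree(S, op(S, S)), 3) = app(X, 3).
Decompose op/2: app(tree(1, one), h(1)) = S,  nil = nil.
Bind S := app(tree(1, one), h(1)); substituting into the one remaining equation that mentions S gives: app(tree(app(tree(1, one), h(1)), op(app(tree(1, one), h(1)), app(tree(1, one), h(1)))), 3) = app(X, 3).
Delete trivial equation nil = nil.
Decompose app/2: tree(app(tree(1, one), h(1)), op(app(tree(1, one), h(1)), app(tree(1, one), h(1)))) = X,  3 = 3.
Bind X := tree(app(tree(1, one), h(1)), op(app(tree(1, one), h(1)), app(tree(1, one), h(1)))); substituting into the one remaining equation that mentions X gives: app(tree(app(h(nil), op(3, B)), B), one) = app(tree(Y, h(tree(app(tree(1, one), h(1)), op(app(tree(1, one), h(1)), app(tree(1, one), h(1)))))), one).
Delete trivial equation 3 = 3.
Decompose app/2: tree(app(h(nil), op(3, B)), B) = tree(Y, h(tree(app(tree(1, one), h(1)), op(app(tree(1, one), h(1)), app(tree(1, one), h(1)))))),  one = one.
Decompose tree/2: app(h(nil), op(3, B)) = Y,  B = h(tree(app(tree(1, one), h(1)), op(app(tree(1, one), h(1)), app(tree(1, one), h(1))))).
Bind Y := app(h(nil), op(3, B)); substituting into the one remaining equation that mentions Y gives: Q = tree(app(app(h(nil), op(3, B)), app(h(nil), op(3, B))), 3).
Bind B := h(tree(app(tree(1, one), h(1)), op(app(tree(1, one), h(1)), app(tree(1, one), h(1))))); substituting into the one remaining equation that mentions B gives: Q = tree(app(app(h(nil), op(3, h(tree(app(tree(1, one), h(1)), op(app(tree(1, one), h(1)), app(tree(1, one), h(1))))))), app(h(nil), op(3, h(tree(app(tree(1, one), h(1)), op(app(tree(1, one), h(1)), app(tree(1, one), h(1)))))))), 3). Substituting into the earlier binding gives Y := app(h(nil), op(3, h(tree(app(tree(1, one), h(1)), op(app(tree(1, one), h(1)), app(tree(1, one), h(1))))))).
Delete trivial equation one = one.
Bind Q := tree(app(app(h(nil), op(3, h(tree(app(tree(1, one), h(1)), op(app(tree(1, one), h(1)), app(tree(1, one), h(1))))))), app(h(nil), op(3, h(tree(app(tree(1, one), h(1)), op(app(tree(1, one), h(1)), app(tree(1, one), h(1)))))))), 3).
No equations remain and no clash or occurs-check failure arose, so a unifier exists.

YES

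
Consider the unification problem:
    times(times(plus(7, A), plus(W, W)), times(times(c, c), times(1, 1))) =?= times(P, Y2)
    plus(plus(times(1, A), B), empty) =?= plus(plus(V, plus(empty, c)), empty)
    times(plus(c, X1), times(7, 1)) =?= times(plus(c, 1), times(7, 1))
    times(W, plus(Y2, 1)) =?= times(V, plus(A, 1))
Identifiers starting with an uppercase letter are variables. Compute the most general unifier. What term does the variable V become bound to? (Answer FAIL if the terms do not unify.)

times(1, times(times(c, c), times(1, 1)))

Decompose times/2: times(plus(7, A), plus(W, W)) =?= P,  times(times(c, c), times(1, 1)) =?= Y2.
Bind P := times(plus(7, A), plus(W, W)); no other remaining equation mentions P.
Bind Y2 := times(times(c, c), times(1, 1)); substituting into the one remaining equation that mentions Y2 gives: times(W, plus(times(times(c, c), times(1, 1)), 1)) =?= times(V, plus(A, 1)).
Decompose plus/2: plus(times(1, A), B) =?= plus(V, plus(empty, c)),  empty =?= empty.
Decompose plus/2: times(1, A) =?= V,  B =?= plus(empty, c).
Bind V := times(1, A); substituting into the one remaining equation that mentions V gives: times(W, plus(times(times(c, c), times(1, 1)), 1)) =?= times(times(1, A), plus(A, 1)).
Bind B := plus(empty, c); no other remaining equation mentions B.
Delete trivial equation empty =?= empty.
Decompose times/2: plus(c, X1) =?= plus(c, 1),  times(7, 1) =?= times(7, 1).
Decompose plus/2: c =?= c,  X1 =?= 1.
Delete trivial equation c =?= c.
Bind X1 := 1; no other remaining equation mentions X1.
Delete trivial equation times(7, 1) =?= times(7, 1).
Decompose times/2: W =?= times(1, A),  plus(times(times(c, c), times(1, 1)), 1) =?= plus(A, 1).
Bind W := times(1, A); no other remaining equation mentions W. Substituting into the earlier binding gives P := times(plus(7, A), plus(times(1, A), times(1, A))).
Decompose plus/2: times(times(c, c), times(1, 1)) =?= A,  1 =?= 1.
Bind A := times(times(c, c), times(1, 1)); no other remaining equation mentions A. Substituting into the earlier bindings gives P := times(plus(7, times(times(c, c), times(1, 1))), plus(times(1, times(times(c, c), times(1, 1))), times(1, times(times(c, c), times(1, 1))))), V := times(1, times(times(c, c), times(1, 1))), W := times(1, times(times(c, c), times(1, 1))).
Delete trivial equation 1 =?= 1.
MGU = { P ↦ times(plus(7, times(times(c, c), times(1, 1))), plus(times(1, times(times(c, c), times(1, 1))), times(1, times(times(c, c), times(1, 1))))), Y2 ↦ times(times(c, c), times(1, 1)), V ↦ times(1, times(times(c, c), times(1, 1))), B ↦ plus(empty, c), X1 ↦ 1, W ↦ times(1, times(times(c, c), times(1, 1))), A ↦ times(times(c, c), times(1, 1)) }, so V ↦ times(1, times(times(c, c), times(1, 1))).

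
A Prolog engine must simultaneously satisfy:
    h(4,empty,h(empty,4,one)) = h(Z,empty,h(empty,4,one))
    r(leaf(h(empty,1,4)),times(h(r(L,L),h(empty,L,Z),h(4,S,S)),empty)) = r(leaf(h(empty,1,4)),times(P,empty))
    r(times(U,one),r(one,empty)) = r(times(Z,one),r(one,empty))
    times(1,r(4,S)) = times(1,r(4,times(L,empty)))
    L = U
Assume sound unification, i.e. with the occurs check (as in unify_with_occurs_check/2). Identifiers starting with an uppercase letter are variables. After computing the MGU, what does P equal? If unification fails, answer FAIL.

h(r(4,4),h(empty,4,4),h(4,times(4,empty),times(4,empty)))

Decompose h/3: 4 = Z,  empty = empty,  h(empty,4,one) = h(empty,4,one).
Bind Z := 4; substituting into the 2 remaining equations that mention Z gives: r(leaf(h(empty,1,4)),times(h(r(L,L),h(empty,L,4),h(4,S,S)),empty)) = r(leaf(h(empty,1,4)),times(P,empty)),  r(times(U,one),r(one,empty)) = r(times(4,one),r(one,empty)).
Delete trivial equation empty = empty.
Delete trivial equation h(empty,4,one) = h(empty,4,one).
Decompose r/2: leaf(h(empty,1,4)) = leaf(h(empty,1,4)),  times(h(r(L,L),h(empty,L,4),h(4,S,S)),empty) = times(P,empty).
Delete trivial equation leaf(h(empty,1,4)) = leaf(h(empty,1,4)).
Decompose times/2: h(r(L,L),h(empty,L,4),h(4,S,S)) = P,  empty = empty.
Bind P := h(r(L,L),h(empty,L,4),h(4,S,S)); no other remaining equation mentions P.
Delete trivial equation empty = empty.
Decompose r/2: times(U,one) = times(4,one),  r(one,empty) = r(one,empty).
Decompose times/2: U = 4,  one = one.
Bind U := 4; substituting into the one remaining equation that mentions U gives: L = 4.
Delete trivial equation one = one.
Delete trivial equation r(one,empty) = r(one,empty).
Decompose times/2: 1 = 1,  r(4,S) = r(4,times(L,empty)).
Delete trivial equation 1 = 1.
Decompose r/2: 4 = 4,  S = times(L,empty).
Delete trivial equation 4 = 4.
Bind S := times(L,empty); no other remaining equation mentions S. Substituting into the earlier binding gives P := h(r(L,L),h(empty,L,4),h(4,times(L,empty),times(L,empty))).
Bind L := 4. Substituting into the earlier bindings gives P := h(r(4,4),h(empty,4,4),h(4,times(4,empty),times(4,empty))), S := times(4,empty).
MGU = { Z -> 4, P -> h(r(4,4),h(empty,4,4),h(4,times(4,empty),times(4,empty))), U -> 4, S -> times(4,empty), L -> 4 }, so P -> h(r(4,4),h(empty,4,4),h(4,times(4,empty),times(4,empty))).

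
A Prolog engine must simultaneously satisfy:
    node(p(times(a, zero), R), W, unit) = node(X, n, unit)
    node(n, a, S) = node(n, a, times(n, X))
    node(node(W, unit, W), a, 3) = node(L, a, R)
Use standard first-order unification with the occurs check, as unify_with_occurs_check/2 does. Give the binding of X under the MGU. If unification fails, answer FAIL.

Decompose node/3: p(times(a, zero), R) = X,  W = n,  unit = unit.
Bind X := p(times(a, zero), R); substituting into the one remaining equation that mentions X gives: node(n, a, S) = node(n, a, times(n, p(times(a, zero), R))).
Bind W := n; substituting into the one remaining equation that mentions W gives: node(node(n, unit, n), a, 3) = node(L, a, R).
Delete trivial equation unit = unit.
Decompose node/3: n = n,  a = a,  S = times(n, p(times(a, zero), R)).
Delete trivial equation n = n.
Delete trivial equation a = a.
Bind S := times(n, p(times(a, zero), R)); no other remaining equation mentions S.
Decompose node/3: node(n, unit, n) = L,  a = a,  3 = R.
Bind L := node(n, unit, n); no other remaining equation mentions L.
Delete trivial equation a = a.
Bind R := 3. Substituting into the earlier bindings gives X := p(times(a, zero), 3), S := times(n, p(times(a, zero), 3)).
MGU = { X = p(times(a, zero), 3), W = n, S = times(n, p(times(a, zero), 3)), L = node(n, unit, n), R = 3 }, so X = p(times(a, zero), 3).

p(times(a, zero), 3)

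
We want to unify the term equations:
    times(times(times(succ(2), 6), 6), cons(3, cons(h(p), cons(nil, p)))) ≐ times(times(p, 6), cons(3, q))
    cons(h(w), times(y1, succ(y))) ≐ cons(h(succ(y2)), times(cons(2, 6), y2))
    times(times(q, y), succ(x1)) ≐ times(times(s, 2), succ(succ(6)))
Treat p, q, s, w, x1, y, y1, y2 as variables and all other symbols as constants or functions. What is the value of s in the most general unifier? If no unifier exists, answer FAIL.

cons(h(times(succ(2), 6)), cons(nil, times(succ(2), 6)))

Decompose times/2: times(times(succ(2), 6), 6) ≐ times(p, 6),  cons(3, cons(h(p), cons(nil, p))) ≐ cons(3, q).
Decompose times/2: times(succ(2), 6) ≐ p,  6 ≐ 6.
Bind p := times(succ(2), 6); substituting into the one remaining equation that mentions p gives: cons(3, cons(h(times(succ(2), 6)), cons(nil, times(succ(2), 6)))) ≐ cons(3, q).
Delete trivial equation 6 ≐ 6.
Decompose cons/2: 3 ≐ 3,  cons(h(times(succ(2), 6)), cons(nil, times(succ(2), 6))) ≐ q.
Delete trivial equation 3 ≐ 3.
Bind q := cons(h(times(succ(2), 6)), cons(nil, times(succ(2), 6))); substituting into the one remaining equation that mentions q gives: times(times(cons(h(times(succ(2), 6)), cons(nil, times(succ(2), 6))), y), succ(x1)) ≐ times(times(s, 2), succ(succ(6))).
Decompose cons/2: h(w) ≐ h(succ(y2)),  times(y1, succ(y)) ≐ times(cons(2, 6), y2).
Decompose h/1: w ≐ succ(y2).
Bind w := succ(y2); no other remaining equation mentions w.
Decompose times/2: y1 ≐ cons(2, 6),  succ(y) ≐ y2.
Bind y1 := cons(2, 6); no other remaining equation mentions y1.
Bind y2 := succ(y); no other remaining equation mentions y2. Substituting into the earlier binding gives w := succ(succ(y)).
Decompose times/2: times(cons(h(times(succ(2), 6)), cons(nil, times(succ(2), 6))), y) ≐ times(s, 2),  succ(x1) ≐ succ(succ(6)).
Decompose times/2: cons(h(times(succ(2), 6)), cons(nil, times(succ(2), 6))) ≐ s,  y ≐ 2.
Bind s := cons(h(times(succ(2), 6)), cons(nil, times(succ(2), 6))); no other remaining equation mentions s.
Bind y := 2; no other remaining equation mentions y. Substituting into the earlier bindings gives w := succ(succ(2)), y2 := succ(2).
Decompose succ/1: x1 ≐ succ(6).
Bind x1 := succ(6).
MGU = { p -> times(succ(2), 6), q -> cons(h(times(succ(2), 6)), cons(nil, times(succ(2), 6))), w -> succ(succ(2)), y1 -> cons(2, 6), y2 -> succ(2), s -> cons(h(times(succ(2), 6)), cons(nil, times(succ(2), 6))), y -> 2, x1 -> succ(6) }, so s -> cons(h(times(succ(2), 6)), cons(nil, times(succ(2), 6))).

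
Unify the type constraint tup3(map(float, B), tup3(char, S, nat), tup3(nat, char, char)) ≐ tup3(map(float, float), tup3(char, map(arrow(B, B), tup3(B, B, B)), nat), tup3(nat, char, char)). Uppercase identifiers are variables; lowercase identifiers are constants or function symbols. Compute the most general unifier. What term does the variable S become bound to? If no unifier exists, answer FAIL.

Decompose tup3/3: map(float, B) ≐ map(float, float),  tup3(char, S, nat) ≐ tup3(char, map(arrow(B, B), tup3(B, B, B)), nat),  tup3(nat, char, char) ≐ tup3(nat, char, char).
Decompose map/2: float ≐ float,  B ≐ float.
Delete trivial equation float ≐ float.
Bind B := float; substituting into the one remaining equation that mentions B gives: tup3(char, S, nat) ≐ tup3(char, map(arrow(float, float), tup3(float, float, float)), nat).
Decompose tup3/3: char ≐ char,  S ≐ map(arrow(float, float), tup3(float, float, float)),  nat ≐ nat.
Delete trivial equation char ≐ char.
Bind S := map(arrow(float, float), tup3(float, float, float)); no other remaining equation mentions S.
Delete trivial equation nat ≐ nat.
Delete trivial equation tup3(nat, char, char) ≐ tup3(nat, char, char).
MGU = { B ↦ float, S ↦ map(arrow(float, float), tup3(float, float, float)) }, so S ↦ map(arrow(float, float), tup3(float, float, float)).

map(arrow(float, float), tup3(float, float, float))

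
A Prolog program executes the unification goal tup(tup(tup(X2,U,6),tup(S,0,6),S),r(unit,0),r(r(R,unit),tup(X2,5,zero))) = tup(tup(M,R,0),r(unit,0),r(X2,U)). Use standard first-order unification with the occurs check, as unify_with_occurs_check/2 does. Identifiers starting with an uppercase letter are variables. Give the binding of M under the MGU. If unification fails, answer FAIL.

Decompose tup/3: tup(tup(X2,U,6),tup(S,0,6),S) = tup(M,R,0),  r(unit,0) = r(unit,0),  r(r(R,unit),tup(X2,5,zero)) = r(X2,U).
Decompose tup/3: tup(X2,U,6) = M,  tup(S,0,6) = R,  S = 0.
Bind M := tup(X2,U,6); no other remaining equation mentions M.
Bind R := tup(S,0,6); substituting into the one remaining equation that mentions R gives: r(r(tup(S,0,6),unit),tup(X2,5,zero)) = r(X2,U).
Bind S := 0; substituting into the one remaining equation that mentions S gives: r(r(tup(0,0,6),unit),tup(X2,5,zero)) = r(X2,U). Substituting into the earlier binding gives R := tup(0,0,6).
Delete trivial equation r(unit,0) = r(unit,0).
Decompose r/2: r(tup(0,0,6),unit) = X2,  tup(X2,5,zero) = U.
Bind X2 := r(tup(0,0,6),unit); substituting into the remaining equation gives: tup(r(tup(0,0,6),unit),5,zero) = U. Substituting into the earlier binding gives M := tup(r(tup(0,0,6),unit),U,6).
Bind U := tup(r(tup(0,0,6),unit),5,zero). Substituting into the earlier binding gives M := tup(r(tup(0,0,6),unit),tup(r(tup(0,0,6),unit),5,zero),6).
MGU = { M ↦ tup(r(tup(0,0,6),unit),tup(r(tup(0,0,6),unit),5,zero),6), R ↦ tup(0,0,6), S ↦ 0, X2 ↦ r(tup(0,0,6),unit), U ↦ tup(r(tup(0,0,6),unit),5,zero) }, so M ↦ tup(r(tup(0,0,6),unit),tup(r(tup(0,0,6),unit),5,zero),6).

tup(r(tup(0,0,6),unit),tup(r(tup(0,0,6),unit),5,zero),6)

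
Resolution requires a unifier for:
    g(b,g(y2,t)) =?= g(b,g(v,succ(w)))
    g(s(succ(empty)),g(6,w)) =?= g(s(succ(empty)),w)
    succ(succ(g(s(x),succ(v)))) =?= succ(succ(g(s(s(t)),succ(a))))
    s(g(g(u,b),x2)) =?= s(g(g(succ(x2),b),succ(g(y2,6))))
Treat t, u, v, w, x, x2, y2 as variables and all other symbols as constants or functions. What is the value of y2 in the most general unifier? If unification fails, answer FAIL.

FAIL

Decompose g/2: b =?= b,  g(y2,t) =?= g(v,succ(w)).
Delete trivial equation b =?= b.
Decompose g/2: y2 =?= v,  t =?= succ(w).
Bind y2 := v; substituting into the one remaining equation that mentions y2 gives: s(g(g(u,b),x2)) =?= s(g(g(succ(x2),b),succ(g(v,6)))).
Bind t := succ(w); substituting into the one remaining equation that mentions t gives: succ(succ(g(s(x),succ(v)))) =?= succ(succ(g(s(s(succ(w))),succ(a)))).
Decompose g/2: s(succ(empty)) =?= s(succ(empty)),  g(6,w) =?= w.
Delete trivial equation s(succ(empty)) =?= s(succ(empty)).
Occurs check fails: w occurs in g(6,w); the equation w =?= g(6,w) has no finite solution.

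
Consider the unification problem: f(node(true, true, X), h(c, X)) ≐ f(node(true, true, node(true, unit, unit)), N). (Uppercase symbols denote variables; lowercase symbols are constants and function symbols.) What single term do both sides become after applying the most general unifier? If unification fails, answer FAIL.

Decompose f/2: node(true, true, X) ≐ node(true, true, node(true, unit, unit)),  h(c, X) ≐ N.
Decompose node/3: true ≐ true,  true ≐ true,  X ≐ node(true, unit, unit).
Delete trivial equation true ≐ true.
Delete trivial equation true ≐ true.
Bind X := node(true, unit, unit); substituting into the remaining equation gives: h(c, node(true, unit, unit)) ≐ N.
Bind N := h(c, node(true, unit, unit)).
Applying the MGU to either side gives f(node(true, true, node(true, unit, unit)), h(c, node(true, unit, unit))).

f(node(true, true, node(true, unit, unit)), h(c, node(true, unit, unit)))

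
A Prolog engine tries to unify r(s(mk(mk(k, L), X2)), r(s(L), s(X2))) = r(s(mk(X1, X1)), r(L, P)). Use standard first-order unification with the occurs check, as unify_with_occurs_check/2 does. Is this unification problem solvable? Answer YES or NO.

NO

Decompose r/2: s(mk(mk(k, L), X2)) = s(mk(X1, X1)),  r(s(L), s(X2)) = r(L, P).
Decompose s/1: mk(mk(k, L), X2) = mk(X1, X1).
Decompose mk/2: mk(k, L) = X1,  X2 = X1.
Bind X1 := mk(k, L); substituting into the one remaining equation that mentions X1 gives: X2 = mk(k, L).
Bind X2 := mk(k, L); substituting into the remaining equation gives: r(s(L), s(mk(k, L))) = r(L, P).
Decompose r/2: s(L) = L,  s(mk(k, L)) = P.
Occurs check fails: L occurs in s(L); the equation L = s(L) has no finite solution.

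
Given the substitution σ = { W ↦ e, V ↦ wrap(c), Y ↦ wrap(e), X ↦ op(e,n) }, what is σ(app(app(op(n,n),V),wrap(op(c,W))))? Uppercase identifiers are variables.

app(app(op(n,n),wrap(c)),wrap(op(c,e)))

Replace each occurrence of W with e.
Replace each occurrence of V with wrap(c).
Result: app(app(op(n,n),wrap(c)),wrap(op(c,e))).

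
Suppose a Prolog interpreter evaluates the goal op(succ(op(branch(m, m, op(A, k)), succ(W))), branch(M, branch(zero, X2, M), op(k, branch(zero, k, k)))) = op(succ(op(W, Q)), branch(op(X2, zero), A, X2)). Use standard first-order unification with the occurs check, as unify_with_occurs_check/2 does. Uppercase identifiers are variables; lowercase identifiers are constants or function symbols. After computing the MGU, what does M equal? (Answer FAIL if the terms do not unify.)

op(op(k, branch(zero, k, k)), zero)

Decompose op/2: succ(op(branch(m, m, op(A, k)), succ(W))) = succ(op(W, Q)),  branch(M, branch(zero, X2, M), op(k, branch(zero, k, k))) = branch(op(X2, zero), A, X2).
Decompose succ/1: op(branch(m, m, op(A, k)), succ(W)) = op(W, Q).
Decompose op/2: branch(m, m, op(A, k)) = W,  succ(W) = Q.
Bind W := branch(m, m, op(A, k)); substituting into the one remaining equation that mentions W gives: succ(branch(m, m, op(A, k))) = Q.
Bind Q := succ(branch(m, m, op(A, k))); no other remaining equation mentions Q.
Decompose branch/3: M = op(X2, zero),  branch(zero, X2, M) = A,  op(k, branch(zero, k, k)) = X2.
Bind M := op(X2, zero); substituting into the one remaining equation that mentions M gives: branch(zero, X2, op(X2, zero)) = A.
Bind A := branch(zero, X2, op(X2, zero)); no other remaining equation mentions A. Substituting into the earlier bindings gives W := branch(m, m, op(branch(zero, X2, op(X2, zero)), k)), Q := succ(branch(m, m, op(branch(zero, X2, op(X2, zero)), k))).
Bind X2 := op(k, branch(zero, k, k)). Substituting into the earlier bindings gives W := branch(m, m, op(branch(zero, op(k, branch(zero, k, k)), op(op(k, branch(zero, k, k)), zero)), k)), Q := succ(branch(m, m, op(branch(zero, op(k, branch(zero, k, k)), op(op(k, branch(zero, k, k)), zero)), k))), M := op(op(k, branch(zero, k, k)), zero), A := branch(zero, op(k, branch(zero, k, k)), op(op(k, branch(zero, k, k)), zero)).
MGU = { W = branch(m, m, op(branch(zero, op(k, branch(zero, k, k)), op(op(k, branch(zero, k, k)), zero)), k)), Q = succ(branch(m, m, op(branch(zero, op(k, branch(zero, k, k)), op(op(k, branch(zero, k, k)), zero)), k))), M = op(op(k, branch(zero, k, k)), zero), A = branch(zero, op(k, branch(zero, k, k)), op(op(k, branch(zero, k, k)), zero)), X2 = op(k, branch(zero, k, k)) }, so M = op(op(k, branch(zero, k, k)), zero).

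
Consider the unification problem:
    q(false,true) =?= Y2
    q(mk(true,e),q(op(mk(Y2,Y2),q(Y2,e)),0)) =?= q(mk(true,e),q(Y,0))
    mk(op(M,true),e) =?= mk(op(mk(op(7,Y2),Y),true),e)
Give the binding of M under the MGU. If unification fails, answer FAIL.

Bind Y2 := q(false,true); substituting into the remaining equations gives: q(mk(true,e),q(op(mk(q(false,true),q(false,true)),q(q(false,true),e)),0)) =?= q(mk(true,e),q(Y,0)),  mk(op(M,true),e) =?= mk(op(mk(op(7,q(false,true)),Y),true),e).
Decompose q/2: mk(true,e) =?= mk(true,e),  q(op(mk(q(false,true),q(false,true)),q(q(false,true),e)),0) =?= q(Y,0).
Delete trivial equation mk(true,e) =?= mk(true,e).
Decompose q/2: op(mk(q(false,true),q(false,true)),q(q(false,true),e)) =?= Y,  0 =?= 0.
Bind Y := op(mk(q(false,true),q(false,true)),q(q(false,true),e)); substituting into the one remaining equation that mentions Y gives: mk(op(M,true),e) =?= mk(op(mk(op(7,q(false,true)),op(mk(q(false,true),q(false,true)),q(q(false,true),e))),true),e).
Delete trivial equation 0 =?= 0.
Decompose mk/2: op(M,true) =?= op(mk(op(7,q(false,true)),op(mk(q(false,true),q(false,true)),q(q(false,true),e))),true),  e =?= e.
Decompose op/2: M =?= mk(op(7,q(false,true)),op(mk(q(false,true),q(false,true)),q(q(false,true),e))),  true =?= true.
Bind M := mk(op(7,q(false,true)),op(mk(q(false,true),q(false,true)),q(q(false,true),e))); no other remaining equation mentions M.
Delete trivial equation true =?= true.
Delete trivial equation e =?= e.
MGU = { Y2 -> q(false,true), Y -> op(mk(q(false,true),q(false,true)),q(q(false,true),e)), M -> mk(op(7,q(false,true)),op(mk(q(false,true),q(false,true)),q(q(false,true),e))) }, so M -> mk(op(7,q(false,true)),op(mk(q(false,true),q(false,true)),q(q(false,true),e))).

mk(op(7,q(false,true)),op(mk(q(false,true),q(false,true)),q(q(false,true),e)))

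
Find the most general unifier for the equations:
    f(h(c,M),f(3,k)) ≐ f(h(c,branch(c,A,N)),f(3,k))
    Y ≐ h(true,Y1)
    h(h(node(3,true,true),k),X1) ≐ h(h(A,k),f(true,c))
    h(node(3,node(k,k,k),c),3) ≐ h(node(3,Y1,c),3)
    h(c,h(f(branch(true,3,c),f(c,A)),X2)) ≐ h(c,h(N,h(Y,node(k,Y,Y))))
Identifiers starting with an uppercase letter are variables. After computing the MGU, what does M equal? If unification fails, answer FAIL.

Decompose f/2: h(c,M) ≐ h(c,branch(c,A,N)),  f(3,k) ≐ f(3,k).
Decompose h/2: c ≐ c,  M ≐ branch(c,A,N).
Delete trivial equation c ≐ c.
Bind M := branch(c,A,N); no other remaining equation mentions M.
Delete trivial equation f(3,k) ≐ f(3,k).
Bind Y := h(true,Y1); substituting into the one remaining equation that mentions Y gives: h(c,h(f(branch(true,3,c),f(c,A)),X2)) ≐ h(c,h(N,h(h(true,Y1),node(k,h(true,Y1),h(true,Y1))))).
Decompose h/2: h(node(3,true,true),k) ≐ h(A,k),  X1 ≐ f(true,c).
Decompose h/2: node(3,true,true) ≐ A,  k ≐ k.
Bind A := node(3,true,true); substituting into the one remaining equation that mentions A gives: h(c,h(f(branch(true,3,c),f(c,node(3,true,true))),X2)) ≐ h(c,h(N,h(h(true,Y1),node(k,h(true,Y1),h(true,Y1))))). Substituting into the earlier binding gives M := branch(c,node(3,true,true),N).
Delete trivial equation k ≐ k.
Bind X1 := f(true,c); no other remaining equation mentions X1.
Decompose h/2: node(3,node(k,k,k),c) ≐ node(3,Y1,c),  3 ≐ 3.
Decompose node/3: 3 ≐ 3,  node(k,k,k) ≐ Y1,  c ≐ c.
Delete trivial equation 3 ≐ 3.
Bind Y1 := node(k,k,k); substituting into the one remaining equation that mentions Y1 gives: h(c,h(f(branch(true,3,c),f(c,node(3,true,true))),X2)) ≐ h(c,h(N,h(h(true,node(k,k,k)),node(k,h(true,node(k,k,k)),h(true,node(k,k,k)))))). Substituting into the earlier binding gives Y := h(true,node(k,k,k)).
Delete trivial equation c ≐ c.
Delete trivial equation 3 ≐ 3.
Decompose h/2: c ≐ c,  h(f(branch(true,3,c),f(c,node(3,true,true))),X2) ≐ h(N,h(h(true,node(k,k,k)),node(k,h(true,node(k,k,k)),h(true,node(k,k,k))))).
Delete trivial equation c ≐ c.
Decompose h/2: f(branch(true,3,c),f(c,node(3,true,true))) ≐ N,  X2 ≐ h(h(true,node(k,k,k)),node(k,h(true,node(k,k,k)),h(true,node(k,k,k)))).
Bind N := f(branch(true,3,c),f(c,node(3,true,true))); no other remaining equation mentions N. Substituting into the earlier binding gives M := branch(c,node(3,true,true),f(branch(true,3,c),f(c,node(3,true,true)))).
Bind X2 := h(h(true,node(k,k,k)),node(k,h(true,node(k,k,k)),h(true,node(k,k,k)))).
MGU = { M := branch(c,node(3,true,true),f(branch(true,3,c),f(c,node(3,true,true)))), Y := h(true,node(k,k,k)), A := node(3,true,true), X1 := f(true,c), Y1 := node(k,k,k), N := f(branch(true,3,c),f(c,node(3,true,true))), X2 := h(h(true,node(k,k,k)),node(k,h(true,node(k,k,k)),h(true,node(k,k,k)))) }, so M := branch(c,node(3,true,true),f(branch(true,3,c),f(c,node(3,true,true)))).

branch(c,node(3,true,true),f(branch(true,3,c),f(c,node(3,true,true))))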